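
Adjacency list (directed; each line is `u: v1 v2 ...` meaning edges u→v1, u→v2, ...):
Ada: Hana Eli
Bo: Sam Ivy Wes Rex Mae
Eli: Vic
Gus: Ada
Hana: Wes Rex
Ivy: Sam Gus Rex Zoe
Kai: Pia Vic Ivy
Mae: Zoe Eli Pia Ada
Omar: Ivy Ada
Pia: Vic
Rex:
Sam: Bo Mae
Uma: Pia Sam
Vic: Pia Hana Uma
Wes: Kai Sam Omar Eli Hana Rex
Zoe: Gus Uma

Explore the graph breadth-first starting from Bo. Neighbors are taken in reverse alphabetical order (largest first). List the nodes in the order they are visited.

Bo, Wes, Sam, Rex, Mae, Ivy, Omar, Kai, Hana, Eli, Zoe, Pia, Ada, Gus, Vic, Uma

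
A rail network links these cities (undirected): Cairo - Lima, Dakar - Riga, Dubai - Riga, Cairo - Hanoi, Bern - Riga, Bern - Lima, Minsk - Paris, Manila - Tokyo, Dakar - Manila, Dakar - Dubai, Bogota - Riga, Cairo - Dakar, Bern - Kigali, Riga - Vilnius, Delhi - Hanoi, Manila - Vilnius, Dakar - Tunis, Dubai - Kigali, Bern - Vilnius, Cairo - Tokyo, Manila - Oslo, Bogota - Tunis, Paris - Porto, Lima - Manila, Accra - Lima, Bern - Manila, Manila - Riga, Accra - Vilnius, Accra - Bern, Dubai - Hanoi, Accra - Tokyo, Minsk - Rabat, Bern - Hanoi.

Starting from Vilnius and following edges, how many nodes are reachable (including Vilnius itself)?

16

BFS from Vilnius visits: Vilnius, Riga, Manila, Bern, Accra, Dubai, Dakar, Bogota, Tokyo, Oslo, Lima, Kigali, Hanoi, Tunis, Cairo, Delhi
Reachable nodes: 16 of 20 total.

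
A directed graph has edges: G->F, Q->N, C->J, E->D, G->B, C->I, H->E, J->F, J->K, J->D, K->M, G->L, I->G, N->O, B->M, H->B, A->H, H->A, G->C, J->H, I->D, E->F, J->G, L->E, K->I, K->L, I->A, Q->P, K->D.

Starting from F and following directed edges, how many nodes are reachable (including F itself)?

1

BFS from F visits: F
Reachable nodes: 1 of 17 total.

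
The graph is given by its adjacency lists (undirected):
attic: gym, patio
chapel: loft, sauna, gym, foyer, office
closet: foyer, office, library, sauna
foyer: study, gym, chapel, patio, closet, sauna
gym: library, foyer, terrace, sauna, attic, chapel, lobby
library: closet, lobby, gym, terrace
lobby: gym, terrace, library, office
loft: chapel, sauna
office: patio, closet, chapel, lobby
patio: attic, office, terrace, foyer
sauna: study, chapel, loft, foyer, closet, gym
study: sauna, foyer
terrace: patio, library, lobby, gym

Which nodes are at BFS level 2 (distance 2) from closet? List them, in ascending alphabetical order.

chapel, gym, lobby, loft, patio, study, terrace

Level 0: closet
Level 1: foyer, library, office, sauna
Level 2: chapel, gym, lobby, loft, patio, study, terrace
Level 3: attic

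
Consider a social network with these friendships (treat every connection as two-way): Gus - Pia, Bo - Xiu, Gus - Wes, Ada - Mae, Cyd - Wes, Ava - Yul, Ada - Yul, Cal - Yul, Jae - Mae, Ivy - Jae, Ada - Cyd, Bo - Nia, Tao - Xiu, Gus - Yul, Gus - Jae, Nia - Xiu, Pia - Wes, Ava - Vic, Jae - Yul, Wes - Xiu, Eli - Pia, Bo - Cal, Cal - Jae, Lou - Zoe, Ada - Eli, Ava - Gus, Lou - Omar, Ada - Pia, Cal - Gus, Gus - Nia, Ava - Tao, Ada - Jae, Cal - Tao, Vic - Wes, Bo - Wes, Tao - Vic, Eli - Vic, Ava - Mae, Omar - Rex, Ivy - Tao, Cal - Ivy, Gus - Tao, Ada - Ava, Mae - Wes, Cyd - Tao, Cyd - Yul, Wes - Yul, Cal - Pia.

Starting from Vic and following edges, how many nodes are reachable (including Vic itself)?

BFS from Vic visits: Vic, Ava, Eli, Tao, Wes, Ada, Gus, Mae, Yul, Pia, Cal, Cyd, Ivy, Xiu, Bo, Jae, Nia
Reachable nodes: 17 of 21 total.

17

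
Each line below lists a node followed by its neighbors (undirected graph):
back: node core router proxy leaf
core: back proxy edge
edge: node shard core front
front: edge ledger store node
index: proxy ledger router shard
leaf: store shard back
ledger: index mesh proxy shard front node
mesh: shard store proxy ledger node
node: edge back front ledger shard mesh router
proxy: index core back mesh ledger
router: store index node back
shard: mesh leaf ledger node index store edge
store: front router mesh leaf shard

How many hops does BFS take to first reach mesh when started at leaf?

2

Level 0: leaf
Level 1: back, shard, store
Level 2: core, edge, front, index, ledger, mesh, node, proxy, router
mesh first appears at level 2.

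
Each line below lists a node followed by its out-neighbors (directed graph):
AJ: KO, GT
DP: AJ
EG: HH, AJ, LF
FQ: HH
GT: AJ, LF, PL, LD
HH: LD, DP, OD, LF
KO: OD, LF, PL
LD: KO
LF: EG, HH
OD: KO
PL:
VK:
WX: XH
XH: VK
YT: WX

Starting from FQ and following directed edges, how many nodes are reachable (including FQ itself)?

11

BFS from FQ visits: FQ, HH, LD, DP, OD, LF, KO, AJ, EG, PL, GT
Reachable nodes: 11 of 15 total.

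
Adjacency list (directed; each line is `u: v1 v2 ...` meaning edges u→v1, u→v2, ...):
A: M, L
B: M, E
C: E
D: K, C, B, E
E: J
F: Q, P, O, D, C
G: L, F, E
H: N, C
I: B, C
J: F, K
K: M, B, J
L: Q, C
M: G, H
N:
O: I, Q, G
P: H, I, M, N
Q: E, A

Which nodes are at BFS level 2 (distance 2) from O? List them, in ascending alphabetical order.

Level 0: O
Level 1: G, I, Q
Level 2: A, B, C, E, F, L
Level 3: D, J, M, P
Level 4: H, K, N

A, B, C, E, F, L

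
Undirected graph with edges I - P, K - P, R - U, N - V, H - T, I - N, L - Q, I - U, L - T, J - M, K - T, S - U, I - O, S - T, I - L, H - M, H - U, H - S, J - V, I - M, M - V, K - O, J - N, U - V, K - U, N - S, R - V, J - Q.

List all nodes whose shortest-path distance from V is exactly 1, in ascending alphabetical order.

J, M, N, R, U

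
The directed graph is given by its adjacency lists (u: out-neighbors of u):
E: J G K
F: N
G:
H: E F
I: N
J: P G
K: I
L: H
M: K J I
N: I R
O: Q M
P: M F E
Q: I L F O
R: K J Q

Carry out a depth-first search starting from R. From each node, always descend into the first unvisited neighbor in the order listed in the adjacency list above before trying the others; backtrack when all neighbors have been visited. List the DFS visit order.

Visit R
R → K
K → I
I → N
R → J
J → P
P → M
P → F
P → E
E → G
R → Q
Q → L
L → H
Q → O

R -> K -> I -> N -> J -> P -> M -> F -> E -> G -> Q -> L -> H -> O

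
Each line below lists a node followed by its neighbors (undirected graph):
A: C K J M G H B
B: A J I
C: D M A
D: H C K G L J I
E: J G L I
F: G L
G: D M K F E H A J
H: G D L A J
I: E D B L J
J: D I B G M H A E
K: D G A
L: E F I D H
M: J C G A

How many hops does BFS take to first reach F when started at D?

Level 0: D
Level 1: C, G, H, I, J, K, L
Level 2: A, B, E, F, M
F first appears at level 2.

2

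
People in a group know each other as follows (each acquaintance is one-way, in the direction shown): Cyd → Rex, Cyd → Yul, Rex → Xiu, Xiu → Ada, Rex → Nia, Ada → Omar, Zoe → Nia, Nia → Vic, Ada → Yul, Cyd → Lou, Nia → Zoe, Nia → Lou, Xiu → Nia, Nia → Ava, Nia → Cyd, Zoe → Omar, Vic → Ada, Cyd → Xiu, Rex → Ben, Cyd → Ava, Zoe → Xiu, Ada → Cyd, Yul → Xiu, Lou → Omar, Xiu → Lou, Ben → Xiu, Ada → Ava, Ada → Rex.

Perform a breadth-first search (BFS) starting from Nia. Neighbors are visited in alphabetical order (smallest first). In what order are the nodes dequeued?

Visit Nia; enqueue Ava, Cyd, Lou, Vic, Zoe → queue [Ava, Cyd, Lou, Vic, Zoe]
Visit Ava → queue [Cyd, Lou, Vic, Zoe]
Visit Cyd; enqueue Rex, Xiu, Yul → queue [Lou, Vic, Zoe, Rex, Xiu, Yul]
Visit Lou; enqueue Omar → queue [Vic, Zoe, Rex, Xiu, Yul, Omar]
Visit Vic; enqueue Ada → queue [Zoe, Rex, Xiu, Yul, Omar, Ada]
Visit Zoe → queue [Rex, Xiu, Yul, Omar, Ada]
Visit Rex; enqueue Ben → queue [Xiu, Yul, Omar, Ada, Ben]
Visit Xiu → queue [Yul, Omar, Ada, Ben]
Visit Yul → queue [Omar, Ada, Ben]
Visit Omar → queue [Ada, Ben]
Visit Ada → queue [Ben]
Visit Ben → queue []

Nia → Ava → Cyd → Lou → Vic → Zoe → Rex → Xiu → Yul → Omar → Ada → Ben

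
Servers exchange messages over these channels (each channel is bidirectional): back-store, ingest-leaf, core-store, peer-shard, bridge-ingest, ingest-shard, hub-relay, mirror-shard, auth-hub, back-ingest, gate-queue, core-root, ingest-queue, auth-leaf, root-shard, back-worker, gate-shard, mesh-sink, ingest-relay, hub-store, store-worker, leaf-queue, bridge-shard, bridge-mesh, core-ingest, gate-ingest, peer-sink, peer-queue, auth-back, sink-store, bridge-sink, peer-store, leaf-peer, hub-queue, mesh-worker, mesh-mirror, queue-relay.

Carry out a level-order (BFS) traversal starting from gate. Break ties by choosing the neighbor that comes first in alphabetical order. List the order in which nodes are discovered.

gate, ingest, queue, shard, back, bridge, core, leaf, relay, hub, peer, mirror, root, auth, store, worker, mesh, sink

Visit gate; enqueue ingest, queue, shard → queue [ingest, queue, shard]
Visit ingest; enqueue back, bridge, core, leaf, relay → queue [queue, shard, back, bridge, core, leaf, relay]
Visit queue; enqueue hub, peer → queue [shard, back, bridge, core, leaf, relay, hub, peer]
Visit shard; enqueue mirror, root → queue [back, bridge, core, leaf, relay, hub, peer, mirror, root]
Visit back; enqueue auth, store, worker → queue [bridge, core, leaf, relay, hub, peer, mirror, root, auth, store, worker]
Visit bridge; enqueue mesh, sink → queue [core, leaf, relay, hub, peer, mirror, root, auth, store, worker, mesh, sink]
Visit core → queue [leaf, relay, hub, peer, mirror, root, auth, store, worker, mesh, sink]
Visit leaf → queue [relay, hub, peer, mirror, root, auth, store, worker, mesh, sink]
Visit relay → queue [hub, peer, mirror, root, auth, store, worker, mesh, sink]
Visit hub → queue [peer, mirror, root, auth, store, worker, mesh, sink]
Visit peer → queue [mirror, root, auth, store, worker, mesh, sink]
Visit mirror → queue [root, auth, store, worker, mesh, sink]
Visit root → queue [auth, store, worker, mesh, sink]
Visit auth → queue [store, worker, mesh, sink]
Visit store → queue [worker, mesh, sink]
Visit worker → queue [mesh, sink]
Visit mesh → queue [sink]
Visit sink → queue []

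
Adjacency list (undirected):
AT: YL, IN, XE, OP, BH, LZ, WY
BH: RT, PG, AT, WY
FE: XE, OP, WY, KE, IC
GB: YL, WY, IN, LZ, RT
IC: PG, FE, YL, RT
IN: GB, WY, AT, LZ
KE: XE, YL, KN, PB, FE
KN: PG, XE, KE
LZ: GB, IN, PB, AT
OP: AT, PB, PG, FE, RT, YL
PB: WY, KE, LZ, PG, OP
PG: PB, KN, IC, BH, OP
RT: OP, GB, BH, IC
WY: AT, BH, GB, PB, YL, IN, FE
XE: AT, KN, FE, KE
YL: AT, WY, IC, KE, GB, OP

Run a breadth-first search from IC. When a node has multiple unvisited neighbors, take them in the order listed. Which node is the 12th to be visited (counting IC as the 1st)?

KE

Visit IC; enqueue PG, FE, YL, RT → queue [PG, FE, YL, RT]
Visit PG; enqueue PB, KN, BH, OP → queue [FE, YL, RT, PB, KN, BH, OP]
Visit FE; enqueue XE, WY, KE → queue [YL, RT, PB, KN, BH, OP, XE, WY, KE]
Visit YL; enqueue AT, GB → queue [RT, PB, KN, BH, OP, XE, WY, KE, AT, GB]
Visit RT → queue [PB, KN, BH, OP, XE, WY, KE, AT, GB]
Visit PB; enqueue LZ → queue [KN, BH, OP, XE, WY, KE, AT, GB, LZ]
Visit KN → queue [BH, OP, XE, WY, KE, AT, GB, LZ]
Visit BH → queue [OP, XE, WY, KE, AT, GB, LZ]
Visit OP → queue [XE, WY, KE, AT, GB, LZ]
Visit XE → queue [WY, KE, AT, GB, LZ]
Visit WY; enqueue IN → queue [KE, AT, GB, LZ, IN]
Visit KE → queue [AT, GB, LZ, IN]
Visit AT → queue [GB, LZ, IN]
Visit GB → queue [LZ, IN]
Visit LZ → queue [IN]
Visit IN → queue []

Visit order: IC, PG, FE, YL, RT, PB, KN, BH, OP, XE, WY, KE, AT, GB, LZ, IN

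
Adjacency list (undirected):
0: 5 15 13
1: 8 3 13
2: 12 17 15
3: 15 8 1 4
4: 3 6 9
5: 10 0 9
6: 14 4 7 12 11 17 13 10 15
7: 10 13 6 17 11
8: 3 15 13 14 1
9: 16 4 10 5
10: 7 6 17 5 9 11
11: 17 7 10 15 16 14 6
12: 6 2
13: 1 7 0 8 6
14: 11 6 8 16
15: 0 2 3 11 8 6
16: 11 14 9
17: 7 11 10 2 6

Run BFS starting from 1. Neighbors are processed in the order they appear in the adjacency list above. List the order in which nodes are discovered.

Visit 1; enqueue 8, 3, 13 → queue [8, 3, 13]
Visit 8; enqueue 15, 14 → queue [3, 13, 15, 14]
Visit 3; enqueue 4 → queue [13, 15, 14, 4]
Visit 13; enqueue 7, 0, 6 → queue [15, 14, 4, 7, 0, 6]
Visit 15; enqueue 2, 11 → queue [14, 4, 7, 0, 6, 2, 11]
Visit 14; enqueue 16 → queue [4, 7, 0, 6, 2, 11, 16]
Visit 4; enqueue 9 → queue [7, 0, 6, 2, 11, 16, 9]
Visit 7; enqueue 10, 17 → queue [0, 6, 2, 11, 16, 9, 10, 17]
Visit 0; enqueue 5 → queue [6, 2, 11, 16, 9, 10, 17, 5]
Visit 6; enqueue 12 → queue [2, 11, 16, 9, 10, 17, 5, 12]
Visit 2 → queue [11, 16, 9, 10, 17, 5, 12]
Visit 11 → queue [16, 9, 10, 17, 5, 12]
Visit 16 → queue [9, 10, 17, 5, 12]
Visit 9 → queue [10, 17, 5, 12]
Visit 10 → queue [17, 5, 12]
Visit 17 → queue [5, 12]
Visit 5 → queue [12]
Visit 12 → queue []

1, 8, 3, 13, 15, 14, 4, 7, 0, 6, 2, 11, 16, 9, 10, 17, 5, 12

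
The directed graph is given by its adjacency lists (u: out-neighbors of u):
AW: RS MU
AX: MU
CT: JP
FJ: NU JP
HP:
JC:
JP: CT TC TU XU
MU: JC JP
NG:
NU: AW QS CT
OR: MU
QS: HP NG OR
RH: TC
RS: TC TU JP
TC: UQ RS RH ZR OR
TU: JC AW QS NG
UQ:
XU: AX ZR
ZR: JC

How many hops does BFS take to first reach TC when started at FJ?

2

Level 0: FJ
Level 1: JP, NU
Level 2: AW, CT, QS, TC, TU, XU
Level 3: AX, HP, JC, MU, NG, OR, RH, RS, UQ, ZR
TC first appears at level 2.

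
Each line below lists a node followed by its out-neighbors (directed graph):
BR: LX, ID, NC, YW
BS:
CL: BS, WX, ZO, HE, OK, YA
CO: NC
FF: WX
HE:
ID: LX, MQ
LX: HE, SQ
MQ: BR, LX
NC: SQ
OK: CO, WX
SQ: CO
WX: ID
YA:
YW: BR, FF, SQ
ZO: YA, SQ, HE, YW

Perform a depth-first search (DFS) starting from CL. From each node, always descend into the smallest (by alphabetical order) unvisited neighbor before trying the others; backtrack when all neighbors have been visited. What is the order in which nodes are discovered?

Visit CL
CL → BS
CL → HE
CL → OK
OK → CO
CO → NC
NC → SQ
OK → WX
WX → ID
ID → LX
ID → MQ
MQ → BR
BR → YW
YW → FF
CL → YA
CL → ZO

CL → BS → HE → OK → CO → NC → SQ → WX → ID → LX → MQ → BR → YW → FF → YA → ZO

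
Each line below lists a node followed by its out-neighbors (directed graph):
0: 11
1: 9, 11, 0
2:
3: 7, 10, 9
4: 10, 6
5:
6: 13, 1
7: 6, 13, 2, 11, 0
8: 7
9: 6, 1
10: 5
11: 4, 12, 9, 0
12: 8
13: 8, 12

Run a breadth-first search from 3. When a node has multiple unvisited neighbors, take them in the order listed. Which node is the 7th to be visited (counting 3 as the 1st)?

2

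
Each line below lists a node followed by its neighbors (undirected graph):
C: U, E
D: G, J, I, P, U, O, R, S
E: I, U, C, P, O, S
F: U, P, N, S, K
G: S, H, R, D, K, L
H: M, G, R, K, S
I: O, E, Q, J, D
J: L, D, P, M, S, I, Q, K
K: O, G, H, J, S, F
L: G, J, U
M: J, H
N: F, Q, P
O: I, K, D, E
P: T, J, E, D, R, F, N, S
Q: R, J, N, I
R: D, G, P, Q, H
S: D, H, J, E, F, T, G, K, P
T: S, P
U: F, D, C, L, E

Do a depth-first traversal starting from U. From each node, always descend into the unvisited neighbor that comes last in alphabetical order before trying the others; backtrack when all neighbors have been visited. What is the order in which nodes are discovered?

Visit U
U → L
L → J
J → S
S → T
T → P
P → R
R → Q
Q → N
N → F
F → K
K → O
O → I
I → E
E → C
I → D
D → G
G → H
H → M

U → L → J → S → T → P → R → Q → N → F → K → O → I → E → C → D → G → H → M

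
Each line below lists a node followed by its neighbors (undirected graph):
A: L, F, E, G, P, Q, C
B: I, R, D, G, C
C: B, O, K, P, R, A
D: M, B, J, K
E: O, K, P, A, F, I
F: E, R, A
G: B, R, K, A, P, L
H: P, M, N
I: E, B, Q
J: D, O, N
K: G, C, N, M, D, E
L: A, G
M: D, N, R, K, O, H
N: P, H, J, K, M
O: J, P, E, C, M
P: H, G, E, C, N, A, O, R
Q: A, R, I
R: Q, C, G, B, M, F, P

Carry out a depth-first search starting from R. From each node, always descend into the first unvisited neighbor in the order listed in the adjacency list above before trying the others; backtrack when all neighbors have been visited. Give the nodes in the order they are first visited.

R, Q, A, L, G, B, I, E, O, J, D, M, N, P, H, C, K, F

Visit R
R → Q
Q → A
A → L
L → G
G → B
B → I
I → E
E → O
O → J
J → D
D → M
M → N
N → P
P → H
P → C
C → K
E → F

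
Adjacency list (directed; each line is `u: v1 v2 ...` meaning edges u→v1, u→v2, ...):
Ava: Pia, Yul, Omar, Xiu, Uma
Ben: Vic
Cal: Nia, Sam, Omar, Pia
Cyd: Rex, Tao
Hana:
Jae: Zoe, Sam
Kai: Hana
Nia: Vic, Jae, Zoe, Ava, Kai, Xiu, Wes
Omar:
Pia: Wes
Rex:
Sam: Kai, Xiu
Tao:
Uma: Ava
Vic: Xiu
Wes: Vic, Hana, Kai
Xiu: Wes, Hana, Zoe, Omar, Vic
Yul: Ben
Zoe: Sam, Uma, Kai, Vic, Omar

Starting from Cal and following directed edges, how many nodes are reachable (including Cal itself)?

16

BFS from Cal visits: Cal, Nia, Omar, Pia, Sam, Ava, Jae, Kai, Vic, Wes, Xiu, Zoe, Uma, Yul, Hana, Ben
Reachable nodes: 16 of 19 total.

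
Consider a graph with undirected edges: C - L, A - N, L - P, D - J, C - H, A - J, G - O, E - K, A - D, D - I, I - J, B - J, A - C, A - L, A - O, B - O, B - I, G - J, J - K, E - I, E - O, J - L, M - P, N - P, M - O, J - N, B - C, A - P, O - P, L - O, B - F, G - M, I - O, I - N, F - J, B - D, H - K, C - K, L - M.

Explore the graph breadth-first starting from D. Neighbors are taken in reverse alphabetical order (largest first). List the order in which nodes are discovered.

D → J → I → B → A → N → L → K → G → F → O → E → C → P → M → H

Visit D; enqueue J, I, B, A → queue [J, I, B, A]
Visit J; enqueue N, L, K, G, F → queue [I, B, A, N, L, K, G, F]
Visit I; enqueue O, E → queue [B, A, N, L, K, G, F, O, E]
Visit B; enqueue C → queue [A, N, L, K, G, F, O, E, C]
Visit A; enqueue P → queue [N, L, K, G, F, O, E, C, P]
Visit N → queue [L, K, G, F, O, E, C, P]
Visit L; enqueue M → queue [K, G, F, O, E, C, P, M]
Visit K; enqueue H → queue [G, F, O, E, C, P, M, H]
Visit G → queue [F, O, E, C, P, M, H]
Visit F → queue [O, E, C, P, M, H]
Visit O → queue [E, C, P, M, H]
Visit E → queue [C, P, M, H]
Visit C → queue [P, M, H]
Visit P → queue [M, H]
Visit M → queue [H]
Visit H → queue []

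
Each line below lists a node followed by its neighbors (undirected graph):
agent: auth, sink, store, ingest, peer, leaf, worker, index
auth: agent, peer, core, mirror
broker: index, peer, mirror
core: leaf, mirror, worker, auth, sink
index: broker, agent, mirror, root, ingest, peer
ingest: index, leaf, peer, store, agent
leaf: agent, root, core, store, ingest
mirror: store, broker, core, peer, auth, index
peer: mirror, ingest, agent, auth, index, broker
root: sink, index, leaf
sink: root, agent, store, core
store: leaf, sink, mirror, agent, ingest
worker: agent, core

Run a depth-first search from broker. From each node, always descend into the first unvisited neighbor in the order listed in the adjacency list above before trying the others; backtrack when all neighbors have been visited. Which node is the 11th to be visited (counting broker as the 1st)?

Visit broker
broker → index
index → agent
agent → auth
auth → peer
peer → mirror
mirror → store
store → leaf
leaf → root
root → sink
sink → core
core → worker
leaf → ingest

Visit order: broker, index, agent, auth, peer, mirror, store, leaf, root, sink, core, worker, ingest

core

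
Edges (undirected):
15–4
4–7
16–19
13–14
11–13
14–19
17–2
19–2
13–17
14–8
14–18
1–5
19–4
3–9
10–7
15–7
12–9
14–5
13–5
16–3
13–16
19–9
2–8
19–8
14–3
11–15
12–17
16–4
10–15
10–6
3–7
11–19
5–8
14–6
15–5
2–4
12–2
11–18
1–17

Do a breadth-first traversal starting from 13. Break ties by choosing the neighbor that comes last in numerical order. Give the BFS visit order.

Visit 13; enqueue 17, 16, 14, 11, 5 → queue [17, 16, 14, 11, 5]
Visit 17; enqueue 12, 2, 1 → queue [16, 14, 11, 5, 12, 2, 1]
Visit 16; enqueue 19, 4, 3 → queue [14, 11, 5, 12, 2, 1, 19, 4, 3]
Visit 14; enqueue 18, 8, 6 → queue [11, 5, 12, 2, 1, 19, 4, 3, 18, 8, 6]
Visit 11; enqueue 15 → queue [5, 12, 2, 1, 19, 4, 3, 18, 8, 6, 15]
Visit 5 → queue [12, 2, 1, 19, 4, 3, 18, 8, 6, 15]
Visit 12; enqueue 9 → queue [2, 1, 19, 4, 3, 18, 8, 6, 15, 9]
Visit 2 → queue [1, 19, 4, 3, 18, 8, 6, 15, 9]
Visit 1 → queue [19, 4, 3, 18, 8, 6, 15, 9]
Visit 19 → queue [4, 3, 18, 8, 6, 15, 9]
Visit 4; enqueue 7 → queue [3, 18, 8, 6, 15, 9, 7]
Visit 3 → queue [18, 8, 6, 15, 9, 7]
Visit 18 → queue [8, 6, 15, 9, 7]
Visit 8 → queue [6, 15, 9, 7]
Visit 6; enqueue 10 → queue [15, 9, 7, 10]
Visit 15 → queue [9, 7, 10]
Visit 9 → queue [7, 10]
Visit 7 → queue [10]
Visit 10 → queue []

13 17 16 14 11 5 12 2 1 19 4 3 18 8 6 15 9 7 10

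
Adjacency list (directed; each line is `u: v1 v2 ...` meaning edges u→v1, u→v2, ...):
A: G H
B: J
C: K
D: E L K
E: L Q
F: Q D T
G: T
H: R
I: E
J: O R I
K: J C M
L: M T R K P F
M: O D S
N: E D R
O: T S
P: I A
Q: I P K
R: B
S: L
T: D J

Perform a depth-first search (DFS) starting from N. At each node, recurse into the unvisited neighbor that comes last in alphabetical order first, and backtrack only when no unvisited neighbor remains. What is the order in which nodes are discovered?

Visit N
N → R
R → B
B → J
J → O
O → T
T → D
D → L
L → P
P → I
I → E
E → Q
Q → K
K → M
M → S
K → C
P → A
A → H
A → G
L → F

N, R, B, J, O, T, D, L, P, I, E, Q, K, M, S, C, A, H, G, F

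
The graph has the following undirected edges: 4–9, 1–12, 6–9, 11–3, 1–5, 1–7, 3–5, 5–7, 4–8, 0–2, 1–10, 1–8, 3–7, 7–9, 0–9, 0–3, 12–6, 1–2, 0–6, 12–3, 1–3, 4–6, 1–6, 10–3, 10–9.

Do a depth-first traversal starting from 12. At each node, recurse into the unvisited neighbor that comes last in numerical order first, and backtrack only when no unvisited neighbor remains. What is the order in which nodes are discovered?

12 → 6 → 9 → 10 → 3 → 11 → 7 → 5 → 1 → 8 → 4 → 2 → 0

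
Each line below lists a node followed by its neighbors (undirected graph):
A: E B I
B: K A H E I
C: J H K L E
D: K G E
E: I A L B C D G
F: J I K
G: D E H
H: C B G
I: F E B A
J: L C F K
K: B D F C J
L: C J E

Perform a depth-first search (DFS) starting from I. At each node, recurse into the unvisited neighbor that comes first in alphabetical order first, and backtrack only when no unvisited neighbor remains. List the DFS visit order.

Visit I
I → A
A → B
B → E
E → C
C → H
H → G
G → D
D → K
K → F
F → J
J → L

I, A, B, E, C, H, G, D, K, F, J, L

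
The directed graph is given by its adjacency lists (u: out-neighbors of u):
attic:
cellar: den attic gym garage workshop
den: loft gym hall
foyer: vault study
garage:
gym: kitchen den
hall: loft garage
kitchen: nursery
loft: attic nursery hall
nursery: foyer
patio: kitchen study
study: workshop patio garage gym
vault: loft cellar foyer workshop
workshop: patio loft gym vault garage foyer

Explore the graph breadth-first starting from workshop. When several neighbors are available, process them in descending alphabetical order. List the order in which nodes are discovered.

Visit workshop; enqueue vault, patio, loft, gym, garage, foyer → queue [vault, patio, loft, gym, garage, foyer]
Visit vault; enqueue cellar → queue [patio, loft, gym, garage, foyer, cellar]
Visit patio; enqueue study, kitchen → queue [loft, gym, garage, foyer, cellar, study, kitchen]
Visit loft; enqueue nursery, hall, attic → queue [gym, garage, foyer, cellar, study, kitchen, nursery, hall, attic]
Visit gym; enqueue den → queue [garage, foyer, cellar, study, kitchen, nursery, hall, attic, den]
Visit garage → queue [foyer, cellar, study, kitchen, nursery, hall, attic, den]
Visit foyer → queue [cellar, study, kitchen, nursery, hall, attic, den]
Visit cellar → queue [study, kitchen, nursery, hall, attic, den]
Visit study → queue [kitchen, nursery, hall, attic, den]
Visit kitchen → queue [nursery, hall, attic, den]
Visit nursery → queue [hall, attic, den]
Visit hall → queue [attic, den]
Visit attic → queue [den]
Visit den → queue []

workshop, vault, patio, loft, gym, garage, foyer, cellar, study, kitchen, nursery, hall, attic, den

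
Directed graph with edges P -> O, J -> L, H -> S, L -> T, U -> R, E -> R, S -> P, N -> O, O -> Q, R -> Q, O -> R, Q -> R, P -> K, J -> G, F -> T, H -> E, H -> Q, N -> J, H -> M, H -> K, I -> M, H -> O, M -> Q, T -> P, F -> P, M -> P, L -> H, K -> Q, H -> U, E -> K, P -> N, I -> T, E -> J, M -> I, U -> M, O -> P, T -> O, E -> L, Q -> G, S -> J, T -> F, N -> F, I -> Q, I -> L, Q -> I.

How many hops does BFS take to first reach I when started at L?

3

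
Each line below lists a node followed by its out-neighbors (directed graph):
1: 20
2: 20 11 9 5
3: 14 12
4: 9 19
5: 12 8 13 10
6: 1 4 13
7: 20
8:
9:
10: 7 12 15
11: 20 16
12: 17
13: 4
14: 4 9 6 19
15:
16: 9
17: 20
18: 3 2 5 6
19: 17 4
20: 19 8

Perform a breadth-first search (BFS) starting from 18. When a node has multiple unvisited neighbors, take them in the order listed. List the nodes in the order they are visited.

Visit 18; enqueue 3, 2, 5, 6 → queue [3, 2, 5, 6]
Visit 3; enqueue 14, 12 → queue [2, 5, 6, 14, 12]
Visit 2; enqueue 20, 11, 9 → queue [5, 6, 14, 12, 20, 11, 9]
Visit 5; enqueue 8, 13, 10 → queue [6, 14, 12, 20, 11, 9, 8, 13, 10]
Visit 6; enqueue 1, 4 → queue [14, 12, 20, 11, 9, 8, 13, 10, 1, 4]
Visit 14; enqueue 19 → queue [12, 20, 11, 9, 8, 13, 10, 1, 4, 19]
Visit 12; enqueue 17 → queue [20, 11, 9, 8, 13, 10, 1, 4, 19, 17]
Visit 20 → queue [11, 9, 8, 13, 10, 1, 4, 19, 17]
Visit 11; enqueue 16 → queue [9, 8, 13, 10, 1, 4, 19, 17, 16]
Visit 9 → queue [8, 13, 10, 1, 4, 19, 17, 16]
Visit 8 → queue [13, 10, 1, 4, 19, 17, 16]
Visit 13 → queue [10, 1, 4, 19, 17, 16]
Visit 10; enqueue 7, 15 → queue [1, 4, 19, 17, 16, 7, 15]
Visit 1 → queue [4, 19, 17, 16, 7, 15]
Visit 4 → queue [19, 17, 16, 7, 15]
Visit 19 → queue [17, 16, 7, 15]
Visit 17 → queue [16, 7, 15]
Visit 16 → queue [7, 15]
Visit 7 → queue [15]
Visit 15 → queue []

18 → 3 → 2 → 5 → 6 → 14 → 12 → 20 → 11 → 9 → 8 → 13 → 10 → 1 → 4 → 19 → 17 → 16 → 7 → 15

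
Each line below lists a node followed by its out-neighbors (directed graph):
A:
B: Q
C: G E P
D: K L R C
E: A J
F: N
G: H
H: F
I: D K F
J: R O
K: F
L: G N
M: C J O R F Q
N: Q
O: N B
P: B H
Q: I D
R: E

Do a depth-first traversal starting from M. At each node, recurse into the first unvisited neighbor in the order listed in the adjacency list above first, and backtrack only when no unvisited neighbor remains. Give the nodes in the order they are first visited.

Visit M
M → C
C → G
G → H
H → F
F → N
N → Q
Q → I
I → D
D → K
D → L
D → R
R → E
E → A
E → J
J → O
O → B
C → P

M, C, G, H, F, N, Q, I, D, K, L, R, E, A, J, O, B, P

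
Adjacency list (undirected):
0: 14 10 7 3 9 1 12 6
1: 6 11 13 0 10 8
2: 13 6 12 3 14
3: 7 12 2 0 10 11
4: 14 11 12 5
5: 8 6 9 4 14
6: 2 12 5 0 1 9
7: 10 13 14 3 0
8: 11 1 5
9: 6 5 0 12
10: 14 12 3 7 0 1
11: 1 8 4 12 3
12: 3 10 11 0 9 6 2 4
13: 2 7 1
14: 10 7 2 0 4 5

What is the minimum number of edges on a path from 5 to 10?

2

Level 0: 5
Level 1: 4, 6, 8, 9, 14
Level 2: 0, 1, 2, 7, 10, 11, 12
Level 3: 3, 13
10 first appears at level 2.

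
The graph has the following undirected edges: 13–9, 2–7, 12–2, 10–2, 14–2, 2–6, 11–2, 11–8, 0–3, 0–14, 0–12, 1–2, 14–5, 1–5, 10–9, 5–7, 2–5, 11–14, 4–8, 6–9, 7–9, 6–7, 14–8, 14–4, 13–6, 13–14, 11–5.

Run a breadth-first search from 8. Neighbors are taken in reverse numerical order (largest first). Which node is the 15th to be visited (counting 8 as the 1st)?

3

Visit 8; enqueue 14, 11, 4 → queue [14, 11, 4]
Visit 14; enqueue 13, 5, 2, 0 → queue [11, 4, 13, 5, 2, 0]
Visit 11 → queue [4, 13, 5, 2, 0]
Visit 4 → queue [13, 5, 2, 0]
Visit 13; enqueue 9, 6 → queue [5, 2, 0, 9, 6]
Visit 5; enqueue 7, 1 → queue [2, 0, 9, 6, 7, 1]
Visit 2; enqueue 12, 10 → queue [0, 9, 6, 7, 1, 12, 10]
Visit 0; enqueue 3 → queue [9, 6, 7, 1, 12, 10, 3]
Visit 9 → queue [6, 7, 1, 12, 10, 3]
Visit 6 → queue [7, 1, 12, 10, 3]
Visit 7 → queue [1, 12, 10, 3]
Visit 1 → queue [12, 10, 3]
Visit 12 → queue [10, 3]
Visit 10 → queue [3]
Visit 3 → queue []

Visit order: 8, 14, 11, 4, 13, 5, 2, 0, 9, 6, 7, 1, 12, 10, 3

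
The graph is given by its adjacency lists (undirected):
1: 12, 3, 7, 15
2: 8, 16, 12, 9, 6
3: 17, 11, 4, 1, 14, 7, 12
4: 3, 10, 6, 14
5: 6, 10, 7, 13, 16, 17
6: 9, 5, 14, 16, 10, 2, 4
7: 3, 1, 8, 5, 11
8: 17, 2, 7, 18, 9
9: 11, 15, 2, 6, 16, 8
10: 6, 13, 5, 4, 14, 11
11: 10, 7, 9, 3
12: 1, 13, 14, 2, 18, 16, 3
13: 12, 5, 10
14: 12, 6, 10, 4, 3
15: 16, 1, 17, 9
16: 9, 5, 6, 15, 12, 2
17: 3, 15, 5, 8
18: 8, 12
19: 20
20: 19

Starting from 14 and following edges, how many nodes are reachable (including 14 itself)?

18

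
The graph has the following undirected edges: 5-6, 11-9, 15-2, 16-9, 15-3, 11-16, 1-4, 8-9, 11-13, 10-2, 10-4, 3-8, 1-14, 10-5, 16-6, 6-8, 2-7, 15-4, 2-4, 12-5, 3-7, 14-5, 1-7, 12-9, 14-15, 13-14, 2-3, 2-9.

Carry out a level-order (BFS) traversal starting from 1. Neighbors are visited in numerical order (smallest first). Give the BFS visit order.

1 4 7 14 2 10 15 3 5 13 9 8 6 12 11 16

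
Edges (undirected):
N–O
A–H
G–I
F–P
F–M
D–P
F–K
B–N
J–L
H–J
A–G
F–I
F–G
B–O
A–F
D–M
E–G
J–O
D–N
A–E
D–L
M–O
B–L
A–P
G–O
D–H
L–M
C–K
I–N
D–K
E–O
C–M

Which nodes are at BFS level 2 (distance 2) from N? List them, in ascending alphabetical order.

Level 0: N
Level 1: B, D, I, O
Level 2: E, F, G, H, J, K, L, M, P
Level 3: A, C

E, F, G, H, J, K, L, M, P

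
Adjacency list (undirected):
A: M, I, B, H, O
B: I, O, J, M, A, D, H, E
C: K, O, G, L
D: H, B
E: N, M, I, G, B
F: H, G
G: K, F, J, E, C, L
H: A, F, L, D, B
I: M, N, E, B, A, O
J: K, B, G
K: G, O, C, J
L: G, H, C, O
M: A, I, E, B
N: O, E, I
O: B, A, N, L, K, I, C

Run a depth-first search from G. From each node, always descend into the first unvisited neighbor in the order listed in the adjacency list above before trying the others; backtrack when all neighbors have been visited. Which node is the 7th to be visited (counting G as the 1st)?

Visit G
G → K
K → O
O → B
B → I
I → M
M → A
A → H
H → F
H → L
L → C
H → D
M → E
E → N
B → J

Visit order: G, K, O, B, I, M, A, H, F, L, C, D, E, N, J

A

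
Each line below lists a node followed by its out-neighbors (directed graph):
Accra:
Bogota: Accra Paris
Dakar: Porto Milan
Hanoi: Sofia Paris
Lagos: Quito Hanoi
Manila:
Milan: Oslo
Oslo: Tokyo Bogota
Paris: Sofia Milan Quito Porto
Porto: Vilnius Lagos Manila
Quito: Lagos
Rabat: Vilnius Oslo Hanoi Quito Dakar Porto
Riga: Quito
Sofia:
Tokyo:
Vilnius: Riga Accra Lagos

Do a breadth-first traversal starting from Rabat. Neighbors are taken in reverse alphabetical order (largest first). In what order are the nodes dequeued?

Visit Rabat; enqueue Vilnius, Quito, Porto, Oslo, Hanoi, Dakar → queue [Vilnius, Quito, Porto, Oslo, Hanoi, Dakar]
Visit Vilnius; enqueue Riga, Lagos, Accra → queue [Quito, Porto, Oslo, Hanoi, Dakar, Riga, Lagos, Accra]
Visit Quito → queue [Porto, Oslo, Hanoi, Dakar, Riga, Lagos, Accra]
Visit Porto; enqueue Manila → queue [Oslo, Hanoi, Dakar, Riga, Lagos, Accra, Manila]
Visit Oslo; enqueue Tokyo, Bogota → queue [Hanoi, Dakar, Riga, Lagos, Accra, Manila, Tokyo, Bogota]
Visit Hanoi; enqueue Sofia, Paris → queue [Dakar, Riga, Lagos, Accra, Manila, Tokyo, Bogota, Sofia, Paris]
Visit Dakar; enqueue Milan → queue [Riga, Lagos, Accra, Manila, Tokyo, Bogota, Sofia, Paris, Milan]
Visit Riga → queue [Lagos, Accra, Manila, Tokyo, Bogota, Sofia, Paris, Milan]
Visit Lagos → queue [Accra, Manila, Tokyo, Bogota, Sofia, Paris, Milan]
Visit Accra → queue [Manila, Tokyo, Bogota, Sofia, Paris, Milan]
Visit Manila → queue [Tokyo, Bogota, Sofia, Paris, Milan]
Visit Tokyo → queue [Bogota, Sofia, Paris, Milan]
Visit Bogota → queue [Sofia, Paris, Milan]
Visit Sofia → queue [Paris, Milan]
Visit Paris → queue [Milan]
Visit Milan → queue []

Rabat -> Vilnius -> Quito -> Porto -> Oslo -> Hanoi -> Dakar -> Riga -> Lagos -> Accra -> Manila -> Tokyo -> Bogota -> Sofia -> Paris -> Milan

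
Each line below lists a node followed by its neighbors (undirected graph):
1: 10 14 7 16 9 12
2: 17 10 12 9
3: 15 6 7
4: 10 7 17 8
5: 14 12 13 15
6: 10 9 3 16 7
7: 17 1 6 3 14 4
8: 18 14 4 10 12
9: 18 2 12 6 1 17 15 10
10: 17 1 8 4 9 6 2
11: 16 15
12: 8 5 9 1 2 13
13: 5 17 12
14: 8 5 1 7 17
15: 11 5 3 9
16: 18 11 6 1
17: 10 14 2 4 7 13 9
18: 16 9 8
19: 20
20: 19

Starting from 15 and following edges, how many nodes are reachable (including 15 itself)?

BFS from 15 visits: 15, 11, 5, 3, 9, 16, 14, 12, 13, 6, 7, 18, 2, 1, 17, 10, 8, 4
Reachable nodes: 18 of 20 total.

18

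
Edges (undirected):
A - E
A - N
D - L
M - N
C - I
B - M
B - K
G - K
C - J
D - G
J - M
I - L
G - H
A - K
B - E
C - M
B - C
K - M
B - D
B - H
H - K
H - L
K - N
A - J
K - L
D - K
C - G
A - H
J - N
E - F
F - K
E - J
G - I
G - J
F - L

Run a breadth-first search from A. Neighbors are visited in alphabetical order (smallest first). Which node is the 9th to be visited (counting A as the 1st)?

Visit A; enqueue E, H, J, K, N → queue [E, H, J, K, N]
Visit E; enqueue B, F → queue [H, J, K, N, B, F]
Visit H; enqueue G, L → queue [J, K, N, B, F, G, L]
Visit J; enqueue C, M → queue [K, N, B, F, G, L, C, M]
Visit K; enqueue D → queue [N, B, F, G, L, C, M, D]
Visit N → queue [B, F, G, L, C, M, D]
Visit B → queue [F, G, L, C, M, D]
Visit F → queue [G, L, C, M, D]
Visit G; enqueue I → queue [L, C, M, D, I]
Visit L → queue [C, M, D, I]
Visit C → queue [M, D, I]
Visit M → queue [D, I]
Visit D → queue [I]
Visit I → queue []

Visit order: A, E, H, J, K, N, B, F, G, L, C, M, D, I

G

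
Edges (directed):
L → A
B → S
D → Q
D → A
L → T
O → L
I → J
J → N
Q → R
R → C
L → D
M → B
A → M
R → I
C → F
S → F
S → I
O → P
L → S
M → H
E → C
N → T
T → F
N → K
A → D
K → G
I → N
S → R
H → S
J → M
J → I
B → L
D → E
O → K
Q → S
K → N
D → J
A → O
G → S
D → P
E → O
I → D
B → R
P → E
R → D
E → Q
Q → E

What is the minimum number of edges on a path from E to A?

3

Level 0: E
Level 1: C, O, Q
Level 2: F, K, L, P, R, S
Level 3: A, D, G, I, N, T
Level 4: J, M
Level 5: B, H
A first appears at level 3.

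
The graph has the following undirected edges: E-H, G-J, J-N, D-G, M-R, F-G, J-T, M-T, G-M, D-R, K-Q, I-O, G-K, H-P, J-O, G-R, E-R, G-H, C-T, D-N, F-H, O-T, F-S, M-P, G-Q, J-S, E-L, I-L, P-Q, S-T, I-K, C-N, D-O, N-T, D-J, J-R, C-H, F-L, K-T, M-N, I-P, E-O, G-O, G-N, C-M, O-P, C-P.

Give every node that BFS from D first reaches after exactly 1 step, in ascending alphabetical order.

Level 0: D
Level 1: G, J, N, O, R
Level 2: C, E, F, H, I, K, M, P, Q, S, T
Level 3: L

G, J, N, O, R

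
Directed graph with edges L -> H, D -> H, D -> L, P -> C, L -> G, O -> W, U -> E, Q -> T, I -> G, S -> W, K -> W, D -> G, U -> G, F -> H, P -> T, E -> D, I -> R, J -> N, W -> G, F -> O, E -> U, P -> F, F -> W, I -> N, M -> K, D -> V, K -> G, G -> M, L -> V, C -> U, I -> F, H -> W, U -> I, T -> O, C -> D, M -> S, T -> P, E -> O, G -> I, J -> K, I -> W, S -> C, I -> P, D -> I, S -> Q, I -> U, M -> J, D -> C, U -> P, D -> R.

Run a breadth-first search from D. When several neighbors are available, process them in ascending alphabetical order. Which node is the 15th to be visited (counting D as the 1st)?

Visit D; enqueue C, G, H, I, L, R, V → queue [C, G, H, I, L, R, V]
Visit C; enqueue U → queue [G, H, I, L, R, V, U]
Visit G; enqueue M → queue [H, I, L, R, V, U, M]
Visit H; enqueue W → queue [I, L, R, V, U, M, W]
Visit I; enqueue F, N, P → queue [L, R, V, U, M, W, F, N, P]
Visit L → queue [R, V, U, M, W, F, N, P]
Visit R → queue [V, U, M, W, F, N, P]
Visit V → queue [U, M, W, F, N, P]
Visit U; enqueue E → queue [M, W, F, N, P, E]
Visit M; enqueue J, K, S → queue [W, F, N, P, E, J, K, S]
Visit W → queue [F, N, P, E, J, K, S]
Visit F; enqueue O → queue [N, P, E, J, K, S, O]
Visit N → queue [P, E, J, K, S, O]
Visit P; enqueue T → queue [E, J, K, S, O, T]
Visit E → queue [J, K, S, O, T]
Visit J → queue [K, S, O, T]
Visit K → queue [S, O, T]
Visit S; enqueue Q → queue [O, T, Q]
Visit O → queue [T, Q]
Visit T → queue [Q]
Visit Q → queue []

Visit order: D, C, G, H, I, L, R, V, U, M, W, F, N, P, E, J, K, S, O, T, Q

E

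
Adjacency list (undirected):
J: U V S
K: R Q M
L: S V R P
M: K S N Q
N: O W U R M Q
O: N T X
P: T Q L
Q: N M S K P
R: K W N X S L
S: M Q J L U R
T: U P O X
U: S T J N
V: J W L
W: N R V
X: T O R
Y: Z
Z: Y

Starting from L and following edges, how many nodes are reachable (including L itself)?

BFS from L visits: L, S, V, R, P, M, Q, J, U, W, K, N, X, T, O
Reachable nodes: 15 of 17 total.

15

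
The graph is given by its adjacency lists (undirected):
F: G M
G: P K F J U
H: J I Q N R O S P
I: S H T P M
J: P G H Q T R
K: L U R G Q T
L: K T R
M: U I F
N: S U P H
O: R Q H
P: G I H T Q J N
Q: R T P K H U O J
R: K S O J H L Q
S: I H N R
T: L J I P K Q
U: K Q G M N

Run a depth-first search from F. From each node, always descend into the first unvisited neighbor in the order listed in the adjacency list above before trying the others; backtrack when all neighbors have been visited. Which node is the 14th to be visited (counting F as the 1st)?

M

Visit F
F → G
G → P
P → I
I → S
S → H
H → J
J → Q
Q → R
R → K
K → L
L → T
K → U
U → M
U → N
R → O

Visit order: F, G, P, I, S, H, J, Q, R, K, L, T, U, M, N, O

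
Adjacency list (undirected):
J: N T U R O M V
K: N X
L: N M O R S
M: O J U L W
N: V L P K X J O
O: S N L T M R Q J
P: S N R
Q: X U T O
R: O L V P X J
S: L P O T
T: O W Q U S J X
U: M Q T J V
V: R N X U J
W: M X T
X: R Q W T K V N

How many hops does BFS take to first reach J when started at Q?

Level 0: Q
Level 1: O, T, U, X
Level 2: J, K, L, M, N, R, S, V, W
Level 3: P
J first appears at level 2.

2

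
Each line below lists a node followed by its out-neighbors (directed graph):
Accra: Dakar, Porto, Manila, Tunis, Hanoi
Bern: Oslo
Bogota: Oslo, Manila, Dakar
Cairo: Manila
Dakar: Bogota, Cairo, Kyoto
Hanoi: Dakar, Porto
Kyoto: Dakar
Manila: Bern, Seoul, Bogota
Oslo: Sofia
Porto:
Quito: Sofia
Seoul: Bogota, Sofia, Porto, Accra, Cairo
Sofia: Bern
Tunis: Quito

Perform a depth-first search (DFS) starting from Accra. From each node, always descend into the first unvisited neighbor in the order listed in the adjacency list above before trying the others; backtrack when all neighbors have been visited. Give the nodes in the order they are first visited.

Accra, Dakar, Bogota, Oslo, Sofia, Bern, Manila, Seoul, Porto, Cairo, Kyoto, Tunis, Quito, Hanoi

Visit Accra
Accra → Dakar
Dakar → Bogota
Bogota → Oslo
Oslo → Sofia
Sofia → Bern
Bogota → Manila
Manila → Seoul
Seoul → Porto
Seoul → Cairo
Dakar → Kyoto
Accra → Tunis
Tunis → Quito
Accra → Hanoi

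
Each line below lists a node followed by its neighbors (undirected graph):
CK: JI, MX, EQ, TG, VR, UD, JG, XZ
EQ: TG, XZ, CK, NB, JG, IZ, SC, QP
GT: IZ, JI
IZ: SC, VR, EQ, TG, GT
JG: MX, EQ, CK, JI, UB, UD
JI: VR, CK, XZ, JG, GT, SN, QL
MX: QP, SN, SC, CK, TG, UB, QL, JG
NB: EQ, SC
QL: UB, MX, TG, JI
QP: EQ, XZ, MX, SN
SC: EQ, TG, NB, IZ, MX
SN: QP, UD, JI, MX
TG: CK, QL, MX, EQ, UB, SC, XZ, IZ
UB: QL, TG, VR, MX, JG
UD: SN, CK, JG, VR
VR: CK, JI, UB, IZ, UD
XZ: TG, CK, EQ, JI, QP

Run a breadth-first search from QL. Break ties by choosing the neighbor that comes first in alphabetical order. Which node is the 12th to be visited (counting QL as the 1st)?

QP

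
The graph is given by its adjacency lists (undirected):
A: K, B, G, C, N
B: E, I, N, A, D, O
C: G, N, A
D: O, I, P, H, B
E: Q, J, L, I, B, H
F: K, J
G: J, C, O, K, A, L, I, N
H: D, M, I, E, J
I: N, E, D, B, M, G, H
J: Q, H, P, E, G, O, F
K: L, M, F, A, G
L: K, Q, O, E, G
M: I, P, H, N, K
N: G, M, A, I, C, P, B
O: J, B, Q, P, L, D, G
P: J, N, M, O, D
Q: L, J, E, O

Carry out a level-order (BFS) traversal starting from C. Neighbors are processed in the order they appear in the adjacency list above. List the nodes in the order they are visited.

C → G → N → A → J → O → K → L → I → M → P → B → Q → H → E → F → D

Visit C; enqueue G, N, A → queue [G, N, A]
Visit G; enqueue J, O, K, L, I → queue [N, A, J, O, K, L, I]
Visit N; enqueue M, P, B → queue [A, J, O, K, L, I, M, P, B]
Visit A → queue [J, O, K, L, I, M, P, B]
Visit J; enqueue Q, H, E, F → queue [O, K, L, I, M, P, B, Q, H, E, F]
Visit O; enqueue D → queue [K, L, I, M, P, B, Q, H, E, F, D]
Visit K → queue [L, I, M, P, B, Q, H, E, F, D]
Visit L → queue [I, M, P, B, Q, H, E, F, D]
Visit I → queue [M, P, B, Q, H, E, F, D]
Visit M → queue [P, B, Q, H, E, F, D]
Visit P → queue [B, Q, H, E, F, D]
Visit B → queue [Q, H, E, F, D]
Visit Q → queue [H, E, F, D]
Visit H → queue [E, F, D]
Visit E → queue [F, D]
Visit F → queue [D]
Visit D → queue []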